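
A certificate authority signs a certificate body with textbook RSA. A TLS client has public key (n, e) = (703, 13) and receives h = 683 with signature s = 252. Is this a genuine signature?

forged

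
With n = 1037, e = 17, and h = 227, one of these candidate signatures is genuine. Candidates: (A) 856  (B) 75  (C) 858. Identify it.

Candidate A: Squares mod 1037: 856^1≡856, 856^2≡614, 856^4≡565, 856^8≡866, 856^16≡205; 17 = 16 + 1, so 856^17 ≡ 205·856 ≡ 227 (mod 1037)
  → matches h = 227
Candidate B: Squares mod 1037: 75^1≡75, 75^2≡440, 75^4≡718, 75^8≡135, 75^16≡596; 17 = 16 + 1, so 75^17 ≡ 596·75 ≡ 109 (mod 1037)
Candidate C: Squares mod 1037: 858^1≡858, 858^2≡931, 858^4≡866, 858^8≡205, 858^16≡545; 17 = 16 + 1, so 858^17 ≡ 545·858 ≡ 960 (mod 1037)

A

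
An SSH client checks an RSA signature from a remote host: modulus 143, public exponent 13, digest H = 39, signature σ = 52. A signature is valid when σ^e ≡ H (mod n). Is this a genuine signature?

σ^2 ≡ 52^2 = 2704 ≡ 130
σ^4 ≡ 130^2 = 16900 ≡ 26
σ^8 ≡ 26^2 = 676 ≡ 104
13 = 8 + 4 + 1, so σ^13 ≡ 104·26·52 ≡ 39 (mod 143)
σ^13 mod 143 = 39 matches H.

genuine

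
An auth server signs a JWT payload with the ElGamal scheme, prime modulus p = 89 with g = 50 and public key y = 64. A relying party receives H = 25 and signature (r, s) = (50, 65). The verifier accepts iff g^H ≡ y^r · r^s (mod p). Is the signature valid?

invalid

Left side g^H mod p:
50^2 = 2500 ≡ 8
50^4 ≡ 8^2 = 64
50^8 ≡ 64^2 = 4096 ≡ 2
50^16 ≡ 2^2 = 4
25 = 16 + 8 + 1, so 50^25 ≡ 4·2·50 ≡ 44 (mod 89)
Right side y^r · r^s mod p:
64^2 = 4096 ≡ 2
64^4 ≡ 2^2 = 4
64^8 ≡ 4^2 = 16
64^16 ≡ 16^2 = 256 ≡ 78
64^32 ≡ 78^2 = 6084 ≡ 32
50 = 32 + 16 + 2, so 64^50 ≡ 32·78·2 ≡ 8 (mod 89)
50^2 = 2500 ≡ 8
50^4 ≡ 8^2 = 64
50^8 ≡ 64^2 = 4096 ≡ 2
50^16 ≡ 2^2 = 4
50^32 ≡ 4^2 = 16
50^64 ≡ 16^2 = 256 ≡ 78
65 = 64 + 1, so 50^65 ≡ 78·50 ≡ 73 (mod 89)
8·73 = 584 ≡ 50 (mod 89)
44 ≠ 50, so verification fails.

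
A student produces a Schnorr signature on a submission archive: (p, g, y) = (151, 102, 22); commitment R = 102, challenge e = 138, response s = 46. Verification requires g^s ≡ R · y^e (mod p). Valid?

g^s mod p:
102^2 = 10404 ≡ 136
102^4 ≡ 136^2 = 18496 ≡ 74
102^8 ≡ 74^2 = 5476 ≡ 40
102^16 ≡ 40^2 = 1600 ≡ 90
102^32 ≡ 90^2 = 8100 ≡ 97
46 = 32 + 8 + 4 + 2, so 102^46 ≡ 97·40·74·136 ≡ 22 (mod 151)
R · y^e mod p:
22^2 = 484 ≡ 31
22^4 ≡ 31^2 = 961 ≡ 55
22^8 ≡ 55^2 = 3025 ≡ 5
22^16 ≡ 5^2 = 25
22^32 ≡ 25^2 = 625 ≡ 21
22^64 ≡ 21^2 = 441 ≡ 139
22^128 ≡ 139^2 = 19321 ≡ 144
138 = 128 + 8 + 2, so 22^138 ≡ 144·5·31 ≡ 123 (mod 151)
102·123 = 12546 ≡ 13 (mod 151)
22 ≠ 13; the check fails.

no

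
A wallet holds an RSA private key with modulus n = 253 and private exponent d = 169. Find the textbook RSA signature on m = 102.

Squares mod 253: m^1≡102, m^2≡31, m^4≡202, m^8≡71, m^16≡234, m^32≡108, m^64≡26, m^128≡170
169 = 128 + 32 + 8 + 1, so m^169 ≡ 170·108·71·102 ≡ 235 (mod 253)

235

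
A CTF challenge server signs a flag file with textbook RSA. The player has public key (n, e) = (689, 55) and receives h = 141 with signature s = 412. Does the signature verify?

s^55 mod 689 = 74
The recovered value 74 does not match the digest 141.

does not verify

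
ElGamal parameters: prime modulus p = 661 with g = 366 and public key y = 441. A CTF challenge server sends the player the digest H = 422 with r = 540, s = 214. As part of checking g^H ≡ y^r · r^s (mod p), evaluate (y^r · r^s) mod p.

Squares mod 661: 441^1≡441, 441^2≡147, 441^4≡457, 441^8≡634, 441^16≡68, 441^32≡658, 441^64≡9, 441^128≡81, 441^256≡612, 441^512≡418
540 = 512 + 16 + 8 + 4, so 441^540 ≡ 418·68·634·457 ≡ 220 (mod 661)
Squares mod 661: 540^1≡540, 540^2≡99, 540^4≡547, 540^8≡437, 540^16≡601, 540^32≡295, 540^64≡434, 540^128≡632
214 = 128 + 64 + 16 + 4 + 2, so 540^214 ≡ 632·434·601·547·99 ≡ 601 (mod 661)
y^r · r^s ≡ 220·601 = 132220 ≡ 20 (mod 661)

20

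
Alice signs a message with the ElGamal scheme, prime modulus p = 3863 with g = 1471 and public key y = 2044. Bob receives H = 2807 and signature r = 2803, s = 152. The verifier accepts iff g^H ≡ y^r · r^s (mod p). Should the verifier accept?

Left side g^H mod p:
Squares mod 3863: 1471^1≡1471, 1471^2≡561, 1471^4≡1818, 1471^8≡2259, 1471^16≡58, 1471^32≡3364, 1471^64≡1769, 1471^128≡331, 1471^256≡1397, 1471^512≡794, 1471^1024≡767, 1471^2048≡1113
2807 = 2048 + 512 + 128 + 64 + 32 + 16 + 4 + 2 + 1, so 1471^2807 ≡ 1113·794·331·1769·3364·58·1818·561·1471 ≡ 2305 (mod 3863)
Right side y^r · r^s mod p:
Squares mod 3863: 2044^1≡2044, 2044^2≡2033, 2044^4≡3542, 2044^8≡2603, 2044^16≡3770, 2044^32≡923, 2044^64≡2069, 2044^128≡557, 2044^256≡1209, 2044^512≡1467, 2044^1024≡398, 2044^2048≡21
2803 = 2048 + 512 + 128 + 64 + 32 + 16 + 2 + 1, so 2044^2803 ≡ 21·1467·557·2069·923·3770·2033·2044 ≡ 677 (mod 3863)
Squares mod 3863: 2803^1≡2803, 2803^2≡3330, 2803^4≡2090, 2803^8≡2910, 2803^16≡404, 2803^32≡970, 2803^64≡2191, 2803^128≡2635
152 = 128 + 16 + 8, so 2803^152 ≡ 2635·404·2910 ≡ 2166 (mod 3863)
677·2166 = 1466382 ≡ 2305 (mod 3863)
2305 ≡ 2305 (mod 3863), so the signature is genuine.

accept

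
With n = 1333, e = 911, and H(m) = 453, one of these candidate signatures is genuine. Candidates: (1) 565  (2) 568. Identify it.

2

Candidate 1: Squares mod 1333: 565^1≡565, 565^2≡638, 565^4≡479, 565^8≡165, 565^16≡565, 565^32≡638, 565^64≡479, 565^128≡165, 565^256≡565, 565^512≡638; 911 = 512 + 256 + 128 + 8 + 4 + 2 + 1, so 565^911 ≡ 638·565·165·165·479·638·565 ≡ 423 (mod 1333)
Candidate 2: Squares mod 1333: 568^1≡568, 568^2≡38, 568^4≡111, 568^8≡324, 568^16≡1002, 568^32≡255, 568^64≡1041, 568^128≡1285, 568^256≡971, 568^512≡410; 911 = 512 + 256 + 128 + 8 + 4 + 2 + 1, so 568^911 ≡ 410·971·1285·324·111·38·568 ≡ 453 (mod 1333)
  → matches H(m) = 453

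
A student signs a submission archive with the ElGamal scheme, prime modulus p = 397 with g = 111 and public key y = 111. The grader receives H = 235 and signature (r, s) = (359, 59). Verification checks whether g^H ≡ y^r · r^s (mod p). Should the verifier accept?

reject

Left side g^H mod p:
111^235 mod 397 = 111
Right side y^r · r^s mod p:
111^359 mod 397 = 93
359^59 mod 397 = 299
93·299 = 27807 ≡ 17 (mod 397)
111 ≠ 17, so verification fails.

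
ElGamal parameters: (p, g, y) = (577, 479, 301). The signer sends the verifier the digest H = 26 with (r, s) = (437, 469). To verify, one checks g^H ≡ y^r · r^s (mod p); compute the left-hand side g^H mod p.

145

479^2 = 229441 ≡ 372
479^4 ≡ 372^2 = 138384 ≡ 481
479^8 ≡ 481^2 = 231361 ≡ 561
479^16 ≡ 561^2 = 314721 ≡ 256
26 = 16 + 8 + 2, so 479^26 ≡ 256·561·372 ≡ 145 (mod 577)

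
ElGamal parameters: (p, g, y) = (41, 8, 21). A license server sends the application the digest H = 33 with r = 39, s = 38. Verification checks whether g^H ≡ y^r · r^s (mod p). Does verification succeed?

passes

Left side g^H mod p:
8^33 mod 41 = 21
Right side y^r · r^s mod p:
21^39 mod 41 = 2
39^38 mod 41 = 31
2·31 = 62 ≡ 21 (mod 41)
21 ≡ 21 (mod 41), so the signature is genuine.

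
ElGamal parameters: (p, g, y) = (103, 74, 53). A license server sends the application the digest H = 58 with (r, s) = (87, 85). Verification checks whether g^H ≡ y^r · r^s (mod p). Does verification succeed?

passes

Left side g^H mod p:
74^2 = 5476 ≡ 17
74^4 ≡ 17^2 = 289 ≡ 83
74^8 ≡ 83^2 = 6889 ≡ 91
74^16 ≡ 91^2 = 8281 ≡ 41
74^32 ≡ 41^2 = 1681 ≡ 33
58 = 32 + 16 + 8 + 2, so 74^58 ≡ 33·41·91·17 ≡ 28 (mod 103)
Right side y^r · r^s mod p:
53^2 = 2809 ≡ 28
53^4 ≡ 28^2 = 784 ≡ 63
53^8 ≡ 63^2 = 3969 ≡ 55
53^16 ≡ 55^2 = 3025 ≡ 38
53^32 ≡ 38^2 = 1444 ≡ 2
53^64 ≡ 2^2 = 4
87 = 64 + 16 + 4 + 2 + 1, so 53^87 ≡ 4·38·63·28·53 ≡ 80 (mod 103)
87^2 = 7569 ≡ 50
87^4 ≡ 50^2 = 2500 ≡ 28
87^8 ≡ 28^2 = 784 ≡ 63
87^16 ≡ 63^2 = 3969 ≡ 55
87^32 ≡ 55^2 = 3025 ≡ 38
87^64 ≡ 38^2 = 1444 ≡ 2
85 = 64 + 16 + 4 + 1, so 87^85 ≡ 2·55·28·87 ≡ 57 (mod 103)
80·57 = 4560 ≡ 28 (mod 103)
28 ≡ 28 (mod 103), so the signature is genuine.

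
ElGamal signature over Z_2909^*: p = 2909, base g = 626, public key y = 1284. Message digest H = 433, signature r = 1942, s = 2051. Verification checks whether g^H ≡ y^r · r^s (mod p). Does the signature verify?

verifies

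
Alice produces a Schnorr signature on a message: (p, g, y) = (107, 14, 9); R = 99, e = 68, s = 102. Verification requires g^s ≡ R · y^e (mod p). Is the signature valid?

valid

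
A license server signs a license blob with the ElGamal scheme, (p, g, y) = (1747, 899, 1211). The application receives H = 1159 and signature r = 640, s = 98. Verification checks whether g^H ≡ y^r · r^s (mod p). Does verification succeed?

fails

Left side g^H mod p:
899^1159 mod 1747 = 696
Right side y^r · r^s mod p:
1211^640 mod 1747 = 1421
640^98 mod 1747 = 640
1421·640 = 909440 ≡ 1000 (mod 1747)
696 ≠ 1000, so verification fails.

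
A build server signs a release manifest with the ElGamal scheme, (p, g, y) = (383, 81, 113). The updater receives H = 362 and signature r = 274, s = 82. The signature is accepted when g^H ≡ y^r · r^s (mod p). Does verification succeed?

fails

Left side g^H mod p:
81^2 = 6561 ≡ 50
81^4 ≡ 50^2 = 2500 ≡ 202
81^8 ≡ 202^2 = 40804 ≡ 206
81^16 ≡ 206^2 = 42436 ≡ 306
81^32 ≡ 306^2 = 93636 ≡ 184
81^64 ≡ 184^2 = 33856 ≡ 152
81^128 ≡ 152^2 = 23104 ≡ 124
81^256 ≡ 124^2 = 15376 ≡ 56
362 = 256 + 64 + 32 + 8 + 2, so 81^362 ≡ 56·152·184·206·50 ≡ 18 (mod 383)
Right side y^r · r^s mod p:
113^2 = 12769 ≡ 130
113^4 ≡ 130^2 = 16900 ≡ 48
113^8 ≡ 48^2 = 2304 ≡ 6
113^16 ≡ 6^2 = 36
113^32 ≡ 36^2 = 1296 ≡ 147
113^64 ≡ 147^2 = 21609 ≡ 161
113^128 ≡ 161^2 = 25921 ≡ 260
113^256 ≡ 260^2 = 67600 ≡ 192
274 = 256 + 16 + 2, so 113^274 ≡ 192·36·130 ≡ 42 (mod 383)
274^2 = 75076 ≡ 8
274^4 ≡ 8^2 = 64
274^8 ≡ 64^2 = 4096 ≡ 266
274^16 ≡ 266^2 = 70756 ≡ 284
274^32 ≡ 284^2 = 80656 ≡ 226
274^64 ≡ 226^2 = 51076 ≡ 137
82 = 64 + 16 + 2, so 274^82 ≡ 137·284·8 ≡ 268 (mod 383)
42·268 = 11256 ≡ 149 (mod 383)
18 ≠ 149, so verification fails.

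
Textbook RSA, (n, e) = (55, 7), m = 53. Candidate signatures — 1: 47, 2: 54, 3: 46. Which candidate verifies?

1

Candidate 1: Squares mod 55: 47^1≡47, 47^2≡9, 47^4≡26; 7 = 4 + 2 + 1, so 47^7 ≡ 26·9·47 ≡ 53 (mod 55)
  → matches m = 53
Candidate 2: Squares mod 55: 54^1≡54, 54^2≡1, 54^4≡1; 7 = 4 + 2 + 1, so 54^7 ≡ 1·1·54 ≡ 54 (mod 55)
Candidate 3: Squares mod 55: 46^1≡46, 46^2≡26, 46^4≡16; 7 = 4 + 2 + 1, so 46^7 ≡ 16·26·46 ≡ 51 (mod 55)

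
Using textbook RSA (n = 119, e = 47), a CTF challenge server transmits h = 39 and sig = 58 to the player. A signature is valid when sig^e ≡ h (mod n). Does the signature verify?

Squares mod 119: sig^1≡58, sig^2≡32, sig^4≡72, sig^8≡67, sig^16≡86, sig^32≡18
47 = 32 + 8 + 4 + 2 + 1, so sig^47 ≡ 18·67·72·32·58 ≡ 39 (mod 119)
39 = h, so the signature checks out.

verifies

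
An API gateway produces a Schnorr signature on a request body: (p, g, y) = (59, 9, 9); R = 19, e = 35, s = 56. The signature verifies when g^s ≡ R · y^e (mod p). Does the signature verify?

does not verify

g^s mod p:
Squares mod 59: 9^1≡9, 9^2≡22, 9^4≡12, 9^8≡26, 9^16≡27, 9^32≡21
56 = 32 + 16 + 8, so 9^56 ≡ 21·27·26 ≡ 51 (mod 59)
R · y^e mod p:
Squares mod 59: 9^1≡9, 9^2≡22, 9^4≡12, 9^8≡26, 9^16≡27, 9^32≡21
35 = 32 + 2 + 1, so 9^35 ≡ 21·22·9 ≡ 28 (mod 59)
19·28 = 532 ≡ 1 (mod 59)
51 ≠ 1; the check fails.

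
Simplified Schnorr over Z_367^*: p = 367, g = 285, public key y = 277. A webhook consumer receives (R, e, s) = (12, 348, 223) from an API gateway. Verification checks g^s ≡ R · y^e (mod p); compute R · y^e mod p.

186

277^2 = 76729 ≡ 26
277^4 ≡ 26^2 = 676 ≡ 309
277^8 ≡ 309^2 = 95481 ≡ 61
277^16 ≡ 61^2 = 3721 ≡ 51
277^32 ≡ 51^2 = 2601 ≡ 32
277^64 ≡ 32^2 = 1024 ≡ 290
277^128 ≡ 290^2 = 84100 ≡ 57
277^256 ≡ 57^2 = 3249 ≡ 313
348 = 256 + 64 + 16 + 8 + 4, so 277^348 ≡ 313·290·51·61·309 ≡ 199 (mod 367)
R · y^e ≡ 12·199 = 2388 ≡ 186 (mod 367)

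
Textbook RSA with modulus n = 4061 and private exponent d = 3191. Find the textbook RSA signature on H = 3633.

1700

Squares mod 4061: H^1≡3633, H^2≡439, H^4≡1854, H^8≡1710, H^16≡180, H^32≡3973, H^64≡3683, H^128≡749, H^256≡583, H^512≡2826, H^1024≡2350, H^2048≡3601
3191 = 2048 + 1024 + 64 + 32 + 16 + 4 + 2 + 1, so H^3191 ≡ 3601·2350·3683·3973·180·1854·439·3633 ≡ 1700 (mod 4061)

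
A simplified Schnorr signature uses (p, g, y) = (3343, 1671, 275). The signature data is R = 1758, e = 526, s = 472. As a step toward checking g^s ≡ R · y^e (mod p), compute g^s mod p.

3027

1671^2 = 2792241 ≡ 836
1671^4 ≡ 836^2 = 698896 ≡ 209
1671^8 ≡ 209^2 = 43681 ≡ 222
1671^16 ≡ 222^2 = 49284 ≡ 2482
1671^32 ≡ 2482^2 = 6160324 ≡ 2518
1671^64 ≡ 2518^2 = 6340324 ≡ 1996
1671^128 ≡ 1996^2 = 3984016 ≡ 2503
1671^256 ≡ 2503^2 = 6265009 ≡ 227
472 = 256 + 128 + 64 + 16 + 8, so 1671^472 ≡ 227·2503·1996·2482·222 ≡ 3027 (mod 3343)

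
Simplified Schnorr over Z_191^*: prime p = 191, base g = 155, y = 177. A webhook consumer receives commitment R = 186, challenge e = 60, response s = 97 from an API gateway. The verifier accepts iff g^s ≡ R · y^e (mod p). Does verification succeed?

fails

g^s mod p:
Squares mod 191: 155^1≡155, 155^2≡150, 155^4≡153, 155^8≡107, 155^16≡180, 155^32≡121, 155^64≡125
97 = 64 + 32 + 1, so 155^97 ≡ 125·121·155 ≡ 41 (mod 191)
R · y^e mod p:
Squares mod 191: 177^1≡177, 177^2≡5, 177^4≡25, 177^8≡52, 177^16≡30, 177^32≡136
60 = 32 + 16 + 8 + 4, so 177^60 ≡ 136·30·52·25 ≡ 121 (mod 191)
186·121 = 22506 ≡ 159 (mod 191)
41 ≠ 159; the check fails.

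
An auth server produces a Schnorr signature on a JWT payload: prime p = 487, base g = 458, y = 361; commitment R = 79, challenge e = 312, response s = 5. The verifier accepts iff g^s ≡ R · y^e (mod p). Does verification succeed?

passes

g^s mod p:
458^2 = 209764 ≡ 354
458^4 ≡ 354^2 = 125316 ≡ 157
5 = 4 + 1, so 458^5 ≡ 157·458 ≡ 317 (mod 487)
R · y^e mod p:
361^2 = 130321 ≡ 292
361^4 ≡ 292^2 = 85264 ≡ 39
361^8 ≡ 39^2 = 1521 ≡ 60
361^16 ≡ 60^2 = 3600 ≡ 191
361^32 ≡ 191^2 = 36481 ≡ 443
361^64 ≡ 443^2 = 196249 ≡ 475
361^128 ≡ 475^2 = 225625 ≡ 144
361^256 ≡ 144^2 = 20736 ≡ 282
312 = 256 + 32 + 16 + 8, so 361^312 ≡ 282·443·191·60 ≡ 41 (mod 487)
79·41 = 3239 ≡ 317 (mod 487)
317 ≡ 317 (mod 487); signature holds.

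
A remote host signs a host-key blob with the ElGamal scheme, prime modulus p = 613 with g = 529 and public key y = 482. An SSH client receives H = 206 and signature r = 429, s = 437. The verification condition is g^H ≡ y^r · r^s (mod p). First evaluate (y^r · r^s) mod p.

Squares mod 613: 482^1≡482, 482^2≡610, 482^4≡9, 482^8≡81, 482^16≡431, 482^32≡22, 482^64≡484, 482^128≡90, 482^256≡131
429 = 256 + 128 + 32 + 8 + 4 + 1, so 482^429 ≡ 131·90·22·81·9·482 ≡ 28 (mod 613)
Squares mod 613: 429^1≡429, 429^2≡141, 429^4≡265, 429^8≡343, 429^16≡566, 429^32≡370, 429^64≡201, 429^128≡556, 429^256≡184
437 = 256 + 128 + 32 + 16 + 4 + 1, so 429^437 ≡ 184·556·370·566·265·429 ≡ 252 (mod 613)
y^r · r^s ≡ 28·252 = 7056 ≡ 313 (mod 613)

313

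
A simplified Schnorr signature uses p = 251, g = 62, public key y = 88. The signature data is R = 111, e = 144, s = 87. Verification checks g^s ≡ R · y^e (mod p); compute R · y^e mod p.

Squares mod 251: 88^1≡88, 88^2≡214, 88^4≡114, 88^8≡195, 88^16≡124, 88^32≡65, 88^64≡209, 88^128≡7
144 = 128 + 16, so 88^144 ≡ 7·124 ≡ 115 (mod 251)
R · y^e ≡ 111·115 = 12765 ≡ 215 (mod 251)

215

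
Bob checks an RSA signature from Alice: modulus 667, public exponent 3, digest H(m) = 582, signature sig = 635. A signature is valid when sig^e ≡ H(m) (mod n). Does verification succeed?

sig^2 ≡ 635^2 = 403225 ≡ 357
3 = 2 + 1, so sig^3 ≡ 357·635 ≡ 582 (mod 667)
sig^3 mod 667 = 582 matches H(m).

passes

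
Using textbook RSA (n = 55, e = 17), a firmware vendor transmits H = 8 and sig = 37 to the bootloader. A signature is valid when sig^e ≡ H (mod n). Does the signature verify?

does not verify

Squares mod 55: sig^1≡37, sig^2≡49, sig^4≡36, sig^8≡31, sig^16≡26
17 = 16 + 1, so sig^17 ≡ 26·37 ≡ 27 (mod 55)
27 ≠ 8, so verification fails.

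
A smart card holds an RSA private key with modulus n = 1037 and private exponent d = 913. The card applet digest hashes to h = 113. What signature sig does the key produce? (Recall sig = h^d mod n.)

h^2 ≡ 113^2 = 12769 ≡ 325
h^4 ≡ 325^2 = 105625 ≡ 888
h^8 ≡ 888^2 = 788544 ≡ 424
h^16 ≡ 424^2 = 179776 ≡ 375
h^32 ≡ 375^2 = 140625 ≡ 630
h^64 ≡ 630^2 = 396900 ≡ 766
h^128 ≡ 766^2 = 586756 ≡ 851
h^256 ≡ 851^2 = 724201 ≡ 375
h^512 ≡ 375^2 = 140625 ≡ 630
913 = 512 + 256 + 128 + 16 + 1, so h^913 ≡ 630·375·851·375·113 ≡ 674 (mod 1037)

674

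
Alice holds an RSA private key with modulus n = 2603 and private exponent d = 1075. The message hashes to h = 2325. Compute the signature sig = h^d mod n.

1489

h^2 ≡ 2325^2 = 5405625 ≡ 1797
h^4 ≡ 1797^2 = 3229209 ≡ 1489
h^8 ≡ 1489^2 = 2217121 ≡ 1968
h^16 ≡ 1968^2 = 3873024 ≡ 2363
h^32 ≡ 2363^2 = 5583769 ≡ 334
h^64 ≡ 334^2 = 111556 ≡ 2230
h^128 ≡ 2230^2 = 4972900 ≡ 1170
h^256 ≡ 1170^2 = 1368900 ≡ 2325
h^512 ≡ 2325^2 = 5405625 ≡ 1797
h^1024 ≡ 1797^2 = 3229209 ≡ 1489
1075 = 1024 + 32 + 16 + 2 + 1, so h^1075 ≡ 1489·334·2363·1797·2325 ≡ 1489 (mod 2603)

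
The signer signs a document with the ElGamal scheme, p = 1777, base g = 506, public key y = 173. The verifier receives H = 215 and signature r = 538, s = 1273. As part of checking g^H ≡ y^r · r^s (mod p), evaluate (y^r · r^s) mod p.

1194

173^2 = 29929 ≡ 1497
173^4 ≡ 1497^2 = 2241009 ≡ 212
173^8 ≡ 212^2 = 44944 ≡ 519
173^16 ≡ 519^2 = 269361 ≡ 1034
173^32 ≡ 1034^2 = 1069156 ≡ 1179
173^64 ≡ 1179^2 = 1390041 ≡ 427
173^128 ≡ 427^2 = 182329 ≡ 1075
173^256 ≡ 1075^2 = 1155625 ≡ 575
173^512 ≡ 575^2 = 330625 ≡ 103
538 = 512 + 16 + 8 + 2, so 173^538 ≡ 103·1034·519·1497 ≡ 1487 (mod 1777)
538^2 = 289444 ≡ 1570
538^4 ≡ 1570^2 = 2464900 ≡ 201
538^8 ≡ 201^2 = 40401 ≡ 1307
538^16 ≡ 1307^2 = 1708249 ≡ 552
538^32 ≡ 552^2 = 304704 ≡ 837
538^64 ≡ 837^2 = 700569 ≡ 431
538^128 ≡ 431^2 = 185761 ≡ 953
538^256 ≡ 953^2 = 908209 ≡ 162
538^512 ≡ 162^2 = 26244 ≡ 1366
538^1024 ≡ 1366^2 = 1865956 ≡ 106
1273 = 1024 + 128 + 64 + 32 + 16 + 8 + 1, so 538^1273 ≡ 106·953·431·837·552·1307·538 ≡ 866 (mod 1777)
y^r · r^s ≡ 1487·866 = 1287742 ≡ 1194 (mod 1777)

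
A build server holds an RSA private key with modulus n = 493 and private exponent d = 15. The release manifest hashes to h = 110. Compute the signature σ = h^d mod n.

168

h^2 ≡ 110^2 = 12100 ≡ 268
h^4 ≡ 268^2 = 71824 ≡ 339
h^8 ≡ 339^2 = 114921 ≡ 52
15 = 8 + 4 + 2 + 1, so h^15 ≡ 52·339·268·110 ≡ 168 (mod 493)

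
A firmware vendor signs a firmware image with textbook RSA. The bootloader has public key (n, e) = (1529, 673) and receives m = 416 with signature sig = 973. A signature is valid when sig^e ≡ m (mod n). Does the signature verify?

Squares mod 1529: sig^1≡973, sig^2≡278, sig^4≡834, sig^8≡1390, sig^16≡973, sig^32≡278, sig^64≡834, sig^128≡1390, sig^256≡973, sig^512≡278
673 = 512 + 128 + 32 + 1, so sig^673 ≡ 278·1390·278·973 ≡ 1390 (mod 1529)
1390 ≠ 416, so verification fails.

does not verify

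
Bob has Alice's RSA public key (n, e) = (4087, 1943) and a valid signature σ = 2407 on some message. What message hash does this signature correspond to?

3347

σ^2 ≡ 2407^2 = 5793649 ≡ 2370
σ^4 ≡ 2370^2 = 5616900 ≡ 1362
σ^8 ≡ 1362^2 = 1855044 ≡ 3633
σ^16 ≡ 3633^2 = 13198689 ≡ 1766
σ^32 ≡ 1766^2 = 3118756 ≡ 375
σ^64 ≡ 375^2 = 140625 ≡ 1667
σ^128 ≡ 1667^2 = 2778889 ≡ 3816
σ^256 ≡ 3816^2 = 14561856 ≡ 3962
σ^512 ≡ 3962^2 = 15697444 ≡ 3364
σ^1024 ≡ 3364^2 = 11316496 ≡ 3680
1943 = 1024 + 512 + 256 + 128 + 16 + 4 + 2 + 1, so σ^1943 ≡ 3680·3364·3962·3816·1766·1362·2370·2407 ≡ 3347 (mod 4087)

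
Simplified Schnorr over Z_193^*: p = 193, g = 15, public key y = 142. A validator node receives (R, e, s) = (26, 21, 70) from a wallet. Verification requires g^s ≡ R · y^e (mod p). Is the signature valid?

valid

g^s mod p:
15^2 = 225 ≡ 32
15^4 ≡ 32^2 = 1024 ≡ 59
15^8 ≡ 59^2 = 3481 ≡ 7
15^16 ≡ 7^2 = 49
15^32 ≡ 49^2 = 2401 ≡ 85
15^64 ≡ 85^2 = 7225 ≡ 84
70 = 64 + 4 + 2, so 15^70 ≡ 84·59·32 ≡ 139 (mod 193)
R · y^e mod p:
142^2 = 20164 ≡ 92
142^4 ≡ 92^2 = 8464 ≡ 165
142^8 ≡ 165^2 = 27225 ≡ 12
142^16 ≡ 12^2 = 144
21 = 16 + 4 + 1, so 142^21 ≡ 144·165·142 ≡ 87 (mod 193)
26·87 = 2262 ≡ 139 (mod 193)
139 ≡ 139 (mod 193); signature holds.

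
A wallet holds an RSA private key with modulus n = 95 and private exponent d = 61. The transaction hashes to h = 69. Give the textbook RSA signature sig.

69

h^61 mod 95 = 69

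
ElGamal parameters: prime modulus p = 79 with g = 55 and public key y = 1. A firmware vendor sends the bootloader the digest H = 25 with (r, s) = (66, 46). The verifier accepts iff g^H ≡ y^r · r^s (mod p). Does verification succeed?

Left side g^H mod p:
Squares mod 79: 55^1≡55, 55^2≡23, 55^4≡55, 55^8≡23, 55^16≡55
25 = 16 + 8 + 1, so 55^25 ≡ 55·23·55 ≡ 55 (mod 79)
Right side y^r · r^s mod p:
Squares mod 79: 1^1≡1, 1^2≡1, 1^4≡1, 1^8≡1, 1^16≡1, 1^32≡1, 1^64≡1
66 = 64 + 2, so 1^66 ≡ 1·1 ≡ 1 (mod 79)
Squares mod 79: 66^1≡66, 66^2≡11, 66^4≡42, 66^8≡26, 66^16≡44, 66^32≡40
46 = 32 + 8 + 4 + 2, so 66^46 ≡ 40·26·42·11 ≡ 2 (mod 79)
1·2 = 2 ≡ 2 (mod 79)
55 ≠ 2, so verification fails.

fails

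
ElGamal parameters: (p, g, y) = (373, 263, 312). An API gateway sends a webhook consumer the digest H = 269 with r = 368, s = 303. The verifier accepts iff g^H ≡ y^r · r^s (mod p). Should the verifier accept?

accept

Left side g^H mod p:
Squares mod 373: 263^1≡263, 263^2≡164, 263^4≡40, 263^8≡108, 263^16≡101, 263^32≡130, 263^64≡115, 263^128≡170, 263^256≡179
269 = 256 + 8 + 4 + 1, so 263^269 ≡ 179·108·40·263 ≡ 358 (mod 373)
Right side y^r · r^s mod p:
Squares mod 373: 312^1≡312, 312^2≡364, 312^4≡81, 312^8≡220, 312^16≡283, 312^32≡267, 312^64≡46, 312^128≡251, 312^256≡337
368 = 256 + 64 + 32 + 16, so 312^368 ≡ 337·46·267·283 ≡ 175 (mod 373)
Squares mod 373: 368^1≡368, 368^2≡25, 368^4≡252, 368^8≡94, 368^16≡257, 368^32≡28, 368^64≡38, 368^128≡325, 368^256≡66
303 = 256 + 32 + 8 + 4 + 2 + 1, so 368^303 ≡ 66·28·94·252·25·368 ≡ 277 (mod 373)
175·277 = 48475 ≡ 358 (mod 373)
358 ≡ 358 (mod 373), so the signature is genuine.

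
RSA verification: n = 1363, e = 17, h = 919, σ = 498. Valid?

no

σ^2 ≡ 498^2 = 248004 ≡ 1301
σ^4 ≡ 1301^2 = 1692601 ≡ 1118
σ^8 ≡ 1118^2 = 1249924 ≡ 53
σ^16 ≡ 53^2 = 2809 ≡ 83
17 = 16 + 1, so σ^17 ≡ 83·498 ≡ 444 (mod 1363)
444 ≠ 919, so verification fails.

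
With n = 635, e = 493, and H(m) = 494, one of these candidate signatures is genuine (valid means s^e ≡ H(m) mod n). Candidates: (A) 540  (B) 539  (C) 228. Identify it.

Candidate A: 540^493 mod 635 = 510
Candidate B: 539^493 mod 635 = 494
  → matches H(m) = 494
Candidate C: 228^493 mod 635 = 3

B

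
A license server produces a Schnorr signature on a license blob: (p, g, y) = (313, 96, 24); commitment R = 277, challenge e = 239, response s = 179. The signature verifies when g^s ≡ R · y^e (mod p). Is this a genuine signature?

forged

g^s mod p:
96^2 = 9216 ≡ 139
96^4 ≡ 139^2 = 19321 ≡ 228
96^8 ≡ 228^2 = 51984 ≡ 26
96^16 ≡ 26^2 = 676 ≡ 50
96^32 ≡ 50^2 = 2500 ≡ 309
96^64 ≡ 309^2 = 95481 ≡ 16
96^128 ≡ 16^2 = 256
179 = 128 + 32 + 16 + 2 + 1, so 96^179 ≡ 256·309·50·139·96 ≡ 157 (mod 313)
R · y^e mod p:
24^2 = 576 ≡ 263
24^4 ≡ 263^2 = 69169 ≡ 309
24^8 ≡ 309^2 = 95481 ≡ 16
24^16 ≡ 16^2 = 256
24^32 ≡ 256^2 = 65536 ≡ 119
24^64 ≡ 119^2 = 14161 ≡ 76
24^128 ≡ 76^2 = 5776 ≡ 142
239 = 128 + 64 + 32 + 8 + 4 + 2 + 1, so 24^239 ≡ 142·76·119·16·309·263·24 ≡ 96 (mod 313)
277·96 = 26592 ≡ 300 (mod 313)
157 ≠ 300; the check fails.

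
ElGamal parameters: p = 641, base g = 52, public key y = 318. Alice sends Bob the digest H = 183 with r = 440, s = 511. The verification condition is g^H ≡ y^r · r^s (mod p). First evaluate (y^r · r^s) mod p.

348

318^2 = 101124 ≡ 487
318^4 ≡ 487^2 = 237169 ≡ 640
318^8 ≡ 640^2 = 409600 ≡ 1
318^16 ≡ 1^2 = 1
318^32 ≡ 1^2 = 1
318^64 ≡ 1^2 = 1
318^128 ≡ 1^2 = 1
318^256 ≡ 1^2 = 1
440 = 256 + 128 + 32 + 16 + 8, so 318^440 ≡ 1·1·1·1·1 ≡ 1 (mod 641)
440^2 = 193600 ≡ 18
440^4 ≡ 18^2 = 324
440^8 ≡ 324^2 = 104976 ≡ 493
440^16 ≡ 493^2 = 243049 ≡ 110
440^32 ≡ 110^2 = 12100 ≡ 562
440^64 ≡ 562^2 = 315844 ≡ 472
440^128 ≡ 472^2 = 222784 ≡ 357
440^256 ≡ 357^2 = 127449 ≡ 531
511 = 256 + 128 + 64 + 32 + 16 + 8 + 4 + 2 + 1, so 440^511 ≡ 531·357·472·562·110·493·324·18·440 ≡ 348 (mod 641)
y^r · r^s ≡ 1·348 = 348 ≡ 348 (mod 641)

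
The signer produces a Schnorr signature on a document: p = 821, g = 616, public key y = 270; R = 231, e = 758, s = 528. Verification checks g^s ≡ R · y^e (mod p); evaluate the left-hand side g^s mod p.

647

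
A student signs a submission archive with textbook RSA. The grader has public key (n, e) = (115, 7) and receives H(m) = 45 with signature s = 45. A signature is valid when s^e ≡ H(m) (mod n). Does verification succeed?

s^2 ≡ 45^2 = 2025 ≡ 70
s^4 ≡ 70^2 = 4900 ≡ 70
7 = 4 + 2 + 1, so s^7 ≡ 70·70·45 ≡ 45 (mod 115)
s^7 mod 115 = 45 matches H(m).

passes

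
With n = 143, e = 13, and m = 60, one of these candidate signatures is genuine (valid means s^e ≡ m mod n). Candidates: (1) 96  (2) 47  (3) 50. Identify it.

Candidate 1: 96^13 mod 143 = 83
Candidate 2: 47^13 mod 143 = 60
  → matches m = 60
Candidate 3: 50^13 mod 143 = 128

2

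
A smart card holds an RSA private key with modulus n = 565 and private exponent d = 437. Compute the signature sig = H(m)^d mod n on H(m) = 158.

418

Squares mod 565: (H(m))^1≡158, (H(m))^2≡104, (H(m))^4≡81, (H(m))^8≡346, (H(m))^16≡501, (H(m))^32≡141, (H(m))^64≡106, (H(m))^128≡501, (H(m))^256≡141
437 = 256 + 128 + 32 + 16 + 4 + 1, so (H(m))^437 ≡ 141·501·141·501·81·158 ≡ 418 (mod 565)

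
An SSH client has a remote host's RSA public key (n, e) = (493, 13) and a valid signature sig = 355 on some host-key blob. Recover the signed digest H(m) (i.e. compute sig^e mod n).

Squares mod 493: sig^1≡355, sig^2≡310, sig^4≡458, sig^8≡239
13 = 8 + 4 + 1, so sig^13 ≡ 239·458·355 ≡ 257 (mod 493)

257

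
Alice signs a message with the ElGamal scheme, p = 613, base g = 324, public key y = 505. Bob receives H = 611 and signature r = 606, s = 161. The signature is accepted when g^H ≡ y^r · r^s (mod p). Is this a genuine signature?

Left side g^H mod p:
Squares mod 613: 324^1≡324, 324^2≡153, 324^4≡115, 324^8≡352, 324^16≡78, 324^32≡567, 324^64≡277, 324^128≡104, 324^256≡395, 324^512≡323
611 = 512 + 64 + 32 + 2 + 1, so 324^611 ≡ 323·277·567·153·324 ≡ 543 (mod 613)
Right side y^r · r^s mod p:
Squares mod 613: 505^1≡505, 505^2≡17, 505^4≡289, 505^8≡153, 505^16≡115, 505^32≡352, 505^64≡78, 505^128≡567, 505^256≡277, 505^512≡104
606 = 512 + 64 + 16 + 8 + 4 + 2, so 505^606 ≡ 104·78·115·153·289·17 ≡ 545 (mod 613)
Squares mod 613: 606^1≡606, 606^2≡49, 606^4≡562, 606^8≡149, 606^16≡133, 606^32≡525, 606^64≡388, 606^128≡359
161 = 128 + 32 + 1, so 606^161 ≡ 359·525·606 ≡ 464 (mod 613)
545·464 = 252880 ≡ 324 (mod 613)
543 ≠ 324, so verification fails.

forged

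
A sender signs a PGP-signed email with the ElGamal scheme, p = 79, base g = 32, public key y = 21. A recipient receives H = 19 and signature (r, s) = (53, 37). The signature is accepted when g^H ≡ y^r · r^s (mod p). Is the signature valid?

invalid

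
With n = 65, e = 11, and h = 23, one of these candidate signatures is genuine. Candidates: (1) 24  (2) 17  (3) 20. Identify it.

2

Candidate 1: Squares mod 65: 24^1≡24, 24^2≡56, 24^4≡16, 24^8≡61; 11 = 8 + 2 + 1, so 24^11 ≡ 61·56·24 ≡ 19 (mod 65)
Candidate 2: Squares mod 65: 17^1≡17, 17^2≡29, 17^4≡61, 17^8≡16; 11 = 8 + 2 + 1, so 17^11 ≡ 16·29·17 ≡ 23 (mod 65)
  → matches h = 23
Candidate 3: Squares mod 65: 20^1≡20, 20^2≡10, 20^4≡35, 20^8≡55; 11 = 8 + 2 + 1, so 20^11 ≡ 55·10·20 ≡ 15 (mod 65)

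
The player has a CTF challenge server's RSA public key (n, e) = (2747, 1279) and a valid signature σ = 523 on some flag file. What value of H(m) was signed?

σ^2 ≡ 523^2 = 273529 ≡ 1576
σ^4 ≡ 1576^2 = 2483776 ≡ 488
σ^8 ≡ 488^2 = 238144 ≡ 1902
σ^16 ≡ 1902^2 = 3617604 ≡ 2552
σ^32 ≡ 2552^2 = 6512704 ≡ 2314
σ^64 ≡ 2314^2 = 5354596 ≡ 693
σ^128 ≡ 693^2 = 480249 ≡ 2271
σ^256 ≡ 2271^2 = 5157441 ≡ 1322
σ^512 ≡ 1322^2 = 1747684 ≡ 592
σ^1024 ≡ 592^2 = 350464 ≡ 1595
1279 = 1024 + 128 + 64 + 32 + 16 + 8 + 4 + 2 + 1, so σ^1279 ≡ 1595·2271·693·2314·2552·1902·488·1576·523 ≡ 250 (mod 2747)

250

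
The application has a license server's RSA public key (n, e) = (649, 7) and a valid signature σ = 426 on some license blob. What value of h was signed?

365

σ^2 ≡ 426^2 = 181476 ≡ 405
σ^4 ≡ 405^2 = 164025 ≡ 477
7 = 4 + 2 + 1, so σ^7 ≡ 477·405·426 ≡ 365 (mod 649)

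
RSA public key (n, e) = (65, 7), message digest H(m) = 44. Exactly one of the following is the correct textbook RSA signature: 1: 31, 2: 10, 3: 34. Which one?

Candidate 1: Squares mod 65: 31^1≡31, 31^2≡51, 31^4≡1; 7 = 4 + 2 + 1, so 31^7 ≡ 1·51·31 ≡ 21 (mod 65)
Candidate 2: Squares mod 65: 10^1≡10, 10^2≡35, 10^4≡55; 7 = 4 + 2 + 1, so 10^7 ≡ 55·35·10 ≡ 10 (mod 65)
Candidate 3: Squares mod 65: 34^1≡34, 34^2≡51, 34^4≡1; 7 = 4 + 2 + 1, so 34^7 ≡ 1·51·34 ≡ 44 (mod 65)
  → matches H(m) = 44

3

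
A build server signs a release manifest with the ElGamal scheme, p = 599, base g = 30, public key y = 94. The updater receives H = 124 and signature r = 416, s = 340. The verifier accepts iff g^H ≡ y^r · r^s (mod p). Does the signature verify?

Left side g^H mod p:
30^124 mod 599 = 424
Right side y^r · r^s mod p:
94^416 mod 599 = 324
416^340 mod 599 = 164
324·164 = 53136 ≡ 424 (mod 599)
424 ≡ 424 (mod 599), so the signature is genuine.

verifies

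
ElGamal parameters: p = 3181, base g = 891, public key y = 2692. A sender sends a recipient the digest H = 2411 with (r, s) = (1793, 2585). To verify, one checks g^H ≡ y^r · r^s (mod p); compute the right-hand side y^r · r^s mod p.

2251

2692^2 = 7246864 ≡ 546
2692^4 ≡ 546^2 = 298116 ≡ 2283
2692^8 ≡ 2283^2 = 5212089 ≡ 1611
2692^16 ≡ 1611^2 = 2595321 ≡ 2806
2692^32 ≡ 2806^2 = 7873636 ≡ 661
2692^64 ≡ 661^2 = 436921 ≡ 1124
2692^128 ≡ 1124^2 = 1263376 ≡ 519
2692^256 ≡ 519^2 = 269361 ≡ 2157
2692^512 ≡ 2157^2 = 4652649 ≡ 2027
2692^1024 ≡ 2027^2 = 4108729 ≡ 2058
1793 = 1024 + 512 + 256 + 1, so 2692^1793 ≡ 2058·2027·2157·2692 ≡ 2157 (mod 3181)
1793^2 = 3214849 ≡ 2039
1793^4 ≡ 2039^2 = 4157521 ≡ 3135
1793^8 ≡ 3135^2 = 9828225 ≡ 2116
1793^16 ≡ 2116^2 = 4477456 ≡ 1789
1793^32 ≡ 1789^2 = 3200521 ≡ 435
1793^64 ≡ 435^2 = 189225 ≡ 1546
1793^128 ≡ 1546^2 = 2390116 ≡ 1185
1793^256 ≡ 1185^2 = 1404225 ≡ 1404
1793^512 ≡ 1404^2 = 1971216 ≡ 2177
1793^1024 ≡ 2177^2 = 4739329 ≡ 2820
1793^2048 ≡ 2820^2 = 7952400 ≡ 3081
2585 = 2048 + 512 + 16 + 8 + 1, so 1793^2585 ≡ 3081·2177·1789·2116·1793 ≡ 2455 (mod 3181)
y^r · r^s ≡ 2157·2455 = 5295435 ≡ 2251 (mod 3181)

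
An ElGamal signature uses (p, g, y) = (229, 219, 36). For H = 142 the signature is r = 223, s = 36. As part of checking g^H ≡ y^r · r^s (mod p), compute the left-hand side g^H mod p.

209

Squares mod 229: 219^1≡219, 219^2≡100, 219^4≡153, 219^8≡51, 219^16≡82, 219^32≡83, 219^64≡19, 219^128≡132
142 = 128 + 8 + 4 + 2, so 219^142 ≡ 132·51·153·100 ≡ 209 (mod 229)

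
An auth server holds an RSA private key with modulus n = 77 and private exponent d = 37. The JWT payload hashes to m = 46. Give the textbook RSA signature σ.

m^2 ≡ 46^2 = 2116 ≡ 37
m^4 ≡ 37^2 = 1369 ≡ 60
m^8 ≡ 60^2 = 3600 ≡ 58
m^16 ≡ 58^2 = 3364 ≡ 53
m^32 ≡ 53^2 = 2809 ≡ 37
37 = 32 + 4 + 1, so m^37 ≡ 37·60·46 ≡ 18 (mod 77)

18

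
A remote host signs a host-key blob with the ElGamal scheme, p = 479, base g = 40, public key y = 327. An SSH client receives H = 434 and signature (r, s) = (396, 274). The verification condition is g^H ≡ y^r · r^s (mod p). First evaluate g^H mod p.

363

40^2 = 1600 ≡ 163
40^4 ≡ 163^2 = 26569 ≡ 224
40^8 ≡ 224^2 = 50176 ≡ 360
40^16 ≡ 360^2 = 129600 ≡ 270
40^32 ≡ 270^2 = 72900 ≡ 92
40^64 ≡ 92^2 = 8464 ≡ 321
40^128 ≡ 321^2 = 103041 ≡ 56
40^256 ≡ 56^2 = 3136 ≡ 262
434 = 256 + 128 + 32 + 16 + 2, so 40^434 ≡ 262·56·92·270·163 ≡ 363 (mod 479)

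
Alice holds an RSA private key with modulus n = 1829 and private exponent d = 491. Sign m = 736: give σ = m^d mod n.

m^2 ≡ 736^2 = 541696 ≡ 312
m^4 ≡ 312^2 = 97344 ≡ 407
m^8 ≡ 407^2 = 165649 ≡ 1039
m^16 ≡ 1039^2 = 1079521 ≡ 411
m^32 ≡ 411^2 = 168921 ≡ 653
m^64 ≡ 653^2 = 426409 ≡ 252
m^128 ≡ 252^2 = 63504 ≡ 1318
m^256 ≡ 1318^2 = 1737124 ≡ 1403
491 = 256 + 128 + 64 + 32 + 8 + 2 + 1, so m^491 ≡ 1403·1318·252·653·1039·312·736 ≡ 302 (mod 1829)

302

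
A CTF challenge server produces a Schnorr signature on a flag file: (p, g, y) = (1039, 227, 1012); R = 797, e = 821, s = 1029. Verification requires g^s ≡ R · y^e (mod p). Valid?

no

g^s mod p:
Squares mod 1039: 227^1≡227, 227^2≡618, 227^4≡611, 227^8≡320, 227^16≡578, 227^32≡565, 227^64≡252, 227^128≡125, 227^256≡40, 227^512≡561, 227^1024≡943
1029 = 1024 + 4 + 1, so 227^1029 ≡ 943·611·227 ≡ 912 (mod 1039)
R · y^e mod p:
Squares mod 1039: 1012^1≡1012, 1012^2≡729, 1012^4≡512, 1012^8≡316, 1012^16≡112, 1012^32≡76, 1012^64≡581, 1012^128≡925, 1012^256≡528, 1012^512≡332
821 = 512 + 256 + 32 + 16 + 4 + 1, so 1012^821 ≡ 332·528·76·112·512·1012 ≡ 1000 (mod 1039)
797·1000 = 797000 ≡ 87 (mod 1039)
912 ≠ 87; the check fails.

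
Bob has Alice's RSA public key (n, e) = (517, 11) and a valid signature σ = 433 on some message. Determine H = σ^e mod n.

257

Squares mod 517: σ^1≡433, σ^2≡335, σ^4≡36, σ^8≡262
11 = 8 + 2 + 1, so σ^11 ≡ 262·335·433 ≡ 257 (mod 517)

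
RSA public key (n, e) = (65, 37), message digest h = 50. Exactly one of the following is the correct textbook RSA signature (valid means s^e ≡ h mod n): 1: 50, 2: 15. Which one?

1

Candidate 1: 50^2 = 2500 ≡ 30; 50^4 ≡ 30^2 = 900 ≡ 55; 50^8 ≡ 55^2 = 3025 ≡ 35; 50^16 ≡ 35^2 = 1225 ≡ 55; 50^32 ≡ 55^2 = 3025 ≡ 35; 37 = 32 + 4 + 1, so 50^37 ≡ 35·55·50 ≡ 50 (mod 65)
  → matches h = 50
Candidate 2: 15^2 = 225 ≡ 30; 15^4 ≡ 30^2 = 900 ≡ 55; 15^8 ≡ 55^2 = 3025 ≡ 35; 15^16 ≡ 35^2 = 1225 ≡ 55; 15^32 ≡ 55^2 = 3025 ≡ 35; 37 = 32 + 4 + 1, so 15^37 ≡ 35·55·15 ≡ 15 (mod 65)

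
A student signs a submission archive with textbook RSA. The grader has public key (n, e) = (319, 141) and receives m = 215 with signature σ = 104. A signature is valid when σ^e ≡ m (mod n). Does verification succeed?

fails

Squares mod 319: σ^1≡104, σ^2≡289, σ^4≡262, σ^8≡59, σ^16≡291, σ^32≡146, σ^64≡262, σ^128≡59
141 = 128 + 8 + 4 + 1, so σ^141 ≡ 59·59·262·104 ≡ 104 (mod 319)
σ^141 mod 319 = 104, but m = 215.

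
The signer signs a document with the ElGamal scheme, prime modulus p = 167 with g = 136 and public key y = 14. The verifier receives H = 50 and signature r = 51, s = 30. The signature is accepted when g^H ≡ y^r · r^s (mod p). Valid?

Left side g^H mod p:
136^2 = 18496 ≡ 126
136^4 ≡ 126^2 = 15876 ≡ 11
136^8 ≡ 11^2 = 121
136^16 ≡ 121^2 = 14641 ≡ 112
136^32 ≡ 112^2 = 12544 ≡ 19
50 = 32 + 16 + 2, so 136^50 ≡ 19·112·126 ≡ 93 (mod 167)
Right side y^r · r^s mod p:
14^2 = 196 ≡ 29
14^4 ≡ 29^2 = 841 ≡ 6
14^8 ≡ 6^2 = 36
14^16 ≡ 36^2 = 1296 ≡ 127
14^32 ≡ 127^2 = 16129 ≡ 97
51 = 32 + 16 + 2 + 1, so 14^51 ≡ 97·127·29·14 ≡ 31 (mod 167)
51^2 = 2601 ≡ 96
51^4 ≡ 96^2 = 9216 ≡ 31
51^8 ≡ 31^2 = 961 ≡ 126
51^16 ≡ 126^2 = 15876 ≡ 11
30 = 16 + 8 + 4 + 2, so 51^30 ≡ 11·126·31·96 ≡ 3 (mod 167)
31·3 = 93 ≡ 93 (mod 167)
93 ≡ 93 (mod 167), so the signature is genuine.

yes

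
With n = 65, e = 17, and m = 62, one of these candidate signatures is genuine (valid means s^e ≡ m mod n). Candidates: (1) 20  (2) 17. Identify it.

Candidate 1: Squares mod 65: 20^1≡20, 20^2≡10, 20^4≡35, 20^8≡55, 20^16≡35; 17 = 16 + 1, so 20^17 ≡ 35·20 ≡ 50 (mod 65)
Candidate 2: Squares mod 65: 17^1≡17, 17^2≡29, 17^4≡61, 17^8≡16, 17^16≡61; 17 = 16 + 1, so 17^17 ≡ 61·17 ≡ 62 (mod 65)
  → matches m = 62

2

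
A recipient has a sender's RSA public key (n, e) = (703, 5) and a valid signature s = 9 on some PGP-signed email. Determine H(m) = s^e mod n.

700

s^2 ≡ 9^2 = 81
s^4 ≡ 81^2 = 6561 ≡ 234
5 = 4 + 1, so s^5 ≡ 234·9 ≡ 700 (mod 703)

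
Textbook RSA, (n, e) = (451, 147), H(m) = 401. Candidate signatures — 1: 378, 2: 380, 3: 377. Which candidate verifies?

1

Candidate 1: Squares mod 451: 378^1≡378, 378^2≡368, 378^4≡124, 378^8≡42, 378^16≡411, 378^32≡247, 378^64≡124, 378^128≡42; 147 = 128 + 16 + 2 + 1, so 378^147 ≡ 42·411·368·378 ≡ 401 (mod 451)
  → matches H(m) = 401
Candidate 2: Squares mod 451: 380^1≡380, 380^2≡80, 380^4≡86, 380^8≡180, 380^16≡379, 380^32≡223, 380^64≡119, 380^128≡180; 147 = 128 + 16 + 2 + 1, so 380^147 ≡ 180·379·80·380 ≡ 129 (mod 451)
Candidate 3: Squares mod 451: 377^1≡377, 377^2≡64, 377^4≡37, 377^8≡16, 377^16≡256, 377^32≡141, 377^64≡37, 377^128≡16; 147 = 128 + 16 + 2 + 1, so 377^147 ≡ 16·256·64·377 ≡ 207 (mod 451)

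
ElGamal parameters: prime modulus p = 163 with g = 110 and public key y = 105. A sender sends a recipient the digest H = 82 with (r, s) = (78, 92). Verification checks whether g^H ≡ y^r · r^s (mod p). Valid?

Left side g^H mod p:
Squares mod 163: 110^1≡110, 110^2≡38, 110^4≡140, 110^8≡40, 110^16≡133, 110^32≡85, 110^64≡53
82 = 64 + 16 + 2, so 110^82 ≡ 53·133·38 ≡ 53 (mod 163)
Right side y^r · r^s mod p:
Squares mod 163: 105^1≡105, 105^2≡104, 105^4≡58, 105^8≡104, 105^16≡58, 105^32≡104, 105^64≡58
78 = 64 + 8 + 4 + 2, so 105^78 ≡ 58·104·58·104 ≡ 1 (mod 163)
Squares mod 163: 78^1≡78, 78^2≡53, 78^4≡38, 78^8≡140, 78^16≡40, 78^32≡133, 78^64≡85
92 = 64 + 16 + 8 + 4, so 78^92 ≡ 85·40·140·38 ≡ 53 (mod 163)
1·53 = 53 ≡ 53 (mod 163)
53 ≡ 53 (mod 163), so the signature is genuine.

yes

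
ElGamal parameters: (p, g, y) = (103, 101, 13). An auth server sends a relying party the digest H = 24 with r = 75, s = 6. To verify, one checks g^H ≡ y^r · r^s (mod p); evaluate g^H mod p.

61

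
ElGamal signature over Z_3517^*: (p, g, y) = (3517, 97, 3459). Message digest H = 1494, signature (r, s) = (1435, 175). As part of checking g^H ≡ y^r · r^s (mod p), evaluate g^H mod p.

1476

Squares mod 3517: 97^1≡97, 97^2≡2375, 97^4≡2874, 97^8≡1960, 97^16≡1036, 97^32≡611, 97^64≡519, 97^128≡2069, 97^256≡572, 97^512≡103, 97^1024≡58
1494 = 1024 + 256 + 128 + 64 + 16 + 4 + 2, so 97^1494 ≡ 58·572·2069·519·1036·2874·2375 ≡ 1476 (mod 3517)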